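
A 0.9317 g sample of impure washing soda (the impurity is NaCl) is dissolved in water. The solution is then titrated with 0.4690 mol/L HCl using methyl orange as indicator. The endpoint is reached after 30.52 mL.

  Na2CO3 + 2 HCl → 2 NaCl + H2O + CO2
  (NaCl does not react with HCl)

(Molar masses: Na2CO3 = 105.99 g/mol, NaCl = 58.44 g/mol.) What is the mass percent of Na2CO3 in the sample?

n(HCl) = 0.03052 × 0.4690 = 0.01431 mol
Let x = n(Na2CO3), y = n(NaCl).
Titrant: 2x = 0.01431;  mass: 105.99x + 58.44y = 0.9317
Solving, x = 7.157 × 10^-3 mol, y = 2.963 × 10^-3 mol
mass of Na2CO3 = 7.157 × 10^-3 × 105.99 = 0.7586 g
% Na2CO3 = 0.7586 / 0.9317 × 100 = 81.42 %

81.42 %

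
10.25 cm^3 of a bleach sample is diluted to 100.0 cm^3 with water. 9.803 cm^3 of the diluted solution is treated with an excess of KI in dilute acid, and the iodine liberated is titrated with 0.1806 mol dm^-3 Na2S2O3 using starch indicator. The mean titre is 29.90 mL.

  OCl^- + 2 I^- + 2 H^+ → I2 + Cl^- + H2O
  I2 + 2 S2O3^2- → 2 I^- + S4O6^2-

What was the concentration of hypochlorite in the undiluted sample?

2.687 mol/L

n(S2O3^2-) = 0.02990 × 0.1806 = 5.400 × 10^-3 mol
n(I2) = n(S2O3^2-)/2 = 2.700 × 10^-3 mol
n(OCl^-) in the aliquot = 2.700 × 10^-3 mol (1:1 ratio)
[OCl^-]_dilute = 2.700 × 10^-3 / 0.009803 = 0.2754 mol/L
[OCl^-]_original = 0.2754 × 100.0/10.25 = 2.687 mol/L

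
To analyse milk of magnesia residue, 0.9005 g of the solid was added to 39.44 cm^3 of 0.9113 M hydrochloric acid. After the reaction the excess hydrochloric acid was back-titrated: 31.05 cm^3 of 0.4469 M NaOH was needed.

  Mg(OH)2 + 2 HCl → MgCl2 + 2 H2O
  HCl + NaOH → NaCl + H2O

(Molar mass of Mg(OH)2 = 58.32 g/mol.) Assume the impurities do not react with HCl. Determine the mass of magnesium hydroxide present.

n(HCl) added = 0.03944 × 0.9113 = 0.03594 mol
n(NaOH) used in back-titration = 0.03105 × 0.4469 = 0.01388 mol
n(HCl) left over = 0.01388 mol (1:1 ratio)
n(HCl) consumed by analyte = 0.03594 − 0.01388 = 0.02207 mol
From the 1:2 ratio, n(Mg(OH)2) = 1/2 × 0.02207 = 0.01103 mol
mass of Mg(OH)2 = 0.01103 × 58.32 = 0.6434 g

0.6434 g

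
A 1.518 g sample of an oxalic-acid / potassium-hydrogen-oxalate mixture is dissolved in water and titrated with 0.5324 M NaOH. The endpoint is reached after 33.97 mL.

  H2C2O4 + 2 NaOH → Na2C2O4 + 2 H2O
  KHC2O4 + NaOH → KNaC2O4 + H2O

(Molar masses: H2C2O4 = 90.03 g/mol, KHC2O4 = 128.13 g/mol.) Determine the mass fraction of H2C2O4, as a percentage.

n(NaOH) = 0.03397 × 0.5324 = 0.01809 mol
Let x = n(H2C2O4), y = n(KHC2O4).
Titrant: 2x + 1y = 0.01809;  mass: 90.03x + 128.13y = 1.518
Solving, x = 4.808 × 10^-3 mol, y = 8.469 × 10^-3 mol
mass of H2C2O4 = 4.808 × 10^-3 × 90.03 = 0.4329 g
% H2C2O4 = 0.4329 / 1.518 × 100 = 28.52 %

28.52 %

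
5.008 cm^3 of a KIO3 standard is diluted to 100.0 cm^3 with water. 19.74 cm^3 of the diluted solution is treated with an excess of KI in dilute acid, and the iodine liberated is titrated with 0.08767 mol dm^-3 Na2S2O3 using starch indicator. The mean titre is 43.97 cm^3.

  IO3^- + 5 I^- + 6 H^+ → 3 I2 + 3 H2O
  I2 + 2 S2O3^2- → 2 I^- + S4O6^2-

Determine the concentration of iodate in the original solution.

n(S2O3^2-) = 0.04397 × 0.08767 = 3.855 × 10^-3 mol
n(I2) = n(S2O3^2-)/2 = 1.927 × 10^-3 mol
From the 1:3 ratio, n(IO3^-) in the aliquot = 1/3 × 1.927 × 10^-3 = 6.425 × 10^-4 mol
[IO3^-]_dilute = 6.425 × 10^-4 / 0.01974 = 0.03255 mol/L
[IO3^-]_original = 0.03255 × 100.0/5.008 = 0.6499 mol/L

0.6499 mol/L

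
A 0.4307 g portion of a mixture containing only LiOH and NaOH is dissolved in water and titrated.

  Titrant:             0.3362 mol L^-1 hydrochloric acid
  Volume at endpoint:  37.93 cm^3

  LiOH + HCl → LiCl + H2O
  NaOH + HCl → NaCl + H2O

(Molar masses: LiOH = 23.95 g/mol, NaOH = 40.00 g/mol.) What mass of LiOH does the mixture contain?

0.1185 g

n(HCl) = 0.03793 × 0.3362 = 0.01275 mol
Let x = n(LiOH), y = n(NaOH).
Titrant: 1x + 1y = 0.01275;  mass: 23.95x + 40.00y = 0.4307
Solving, x = 4.946 × 10^-3 mol, y = 7.806 × 10^-3 mol
mass of LiOH = 4.946 × 10^-3 × 23.95 = 0.1185 g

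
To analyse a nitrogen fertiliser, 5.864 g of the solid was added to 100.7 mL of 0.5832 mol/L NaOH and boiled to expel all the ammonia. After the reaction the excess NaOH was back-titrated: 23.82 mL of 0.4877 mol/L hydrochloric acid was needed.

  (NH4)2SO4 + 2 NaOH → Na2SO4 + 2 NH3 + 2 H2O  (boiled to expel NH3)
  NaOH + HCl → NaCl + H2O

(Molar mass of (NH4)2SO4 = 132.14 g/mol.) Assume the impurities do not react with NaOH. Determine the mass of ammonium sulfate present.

n(NaOH) added = 0.1007 × 0.5832 = 0.05873 mol
n(HCl) used in back-titration = 0.02382 × 0.4877 = 0.01162 mol
n(NaOH) left over = 0.01162 mol (1:1 ratio)
n(NaOH) consumed by analyte = 0.05873 − 0.01162 = 0.04711 mol
From the 1:2 ratio, n((NH4)2SO4) = 1/2 × 0.04711 = 0.02356 mol
mass of (NH4)2SO4 = 0.02356 × 132.14 = 3.113 g

3.113 g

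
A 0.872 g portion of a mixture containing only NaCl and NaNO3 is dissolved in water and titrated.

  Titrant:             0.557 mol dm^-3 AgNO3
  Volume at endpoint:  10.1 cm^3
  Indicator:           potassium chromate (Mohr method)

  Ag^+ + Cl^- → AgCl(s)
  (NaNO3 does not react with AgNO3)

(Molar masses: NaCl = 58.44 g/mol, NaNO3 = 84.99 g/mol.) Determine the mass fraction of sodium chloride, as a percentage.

37.7 %

n(AgNO3) = 0.0101 × 0.557 = 5.63 × 10^-3 mol
Let x = n(NaCl), y = n(NaNO3).
Titrant: 1x = 5.63 × 10^-3;  mass: 58.44x + 84.99y = 0.872
Solving, x = 5.63 × 10^-3 mol, y = 6.39 × 10^-3 mol
mass of NaCl = 5.63 × 10^-3 × 58.44 = 0.329 g
% NaCl = 0.329 / 0.872 × 100 = 37.7 %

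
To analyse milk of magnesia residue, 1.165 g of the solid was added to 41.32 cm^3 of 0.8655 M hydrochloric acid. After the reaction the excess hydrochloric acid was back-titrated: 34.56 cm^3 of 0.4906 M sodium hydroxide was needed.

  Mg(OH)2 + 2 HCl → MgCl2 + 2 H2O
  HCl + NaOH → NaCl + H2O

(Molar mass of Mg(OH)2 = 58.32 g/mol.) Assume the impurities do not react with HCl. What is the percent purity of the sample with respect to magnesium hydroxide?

47.07 %

n(HCl) added = 0.04132 × 0.8655 = 0.03576 mol
n(NaOH) used in back-titration = 0.03456 × 0.4906 = 0.01696 mol
n(HCl) left over = 0.01696 mol (1:1 ratio)
n(HCl) consumed by analyte = 0.03576 − 0.01696 = 0.01881 mol
From the 1:2 ratio, n(Mg(OH)2) = 1/2 × 0.01881 = 9.404 × 10^-3 mol
mass of Mg(OH)2 = 9.404 × 10^-3 × 58.32 = 0.5484 g
% Mg(OH)2 = 0.5484 / 1.165 × 100 = 47.07 %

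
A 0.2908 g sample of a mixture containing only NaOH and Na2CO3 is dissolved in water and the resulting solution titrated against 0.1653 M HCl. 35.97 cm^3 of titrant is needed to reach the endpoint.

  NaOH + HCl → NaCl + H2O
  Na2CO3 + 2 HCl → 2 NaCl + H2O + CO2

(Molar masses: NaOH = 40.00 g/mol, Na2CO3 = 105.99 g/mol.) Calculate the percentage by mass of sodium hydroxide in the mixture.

n(HCl) = 0.03597 × 0.1653 = 5.946 × 10^-3 mol
Let x = n(NaOH), y = n(Na2CO3).
Titrant: 1x + 2y = 5.946 × 10^-3;  mass: 40.00x + 105.99y = 0.2908
Solving, x = 1.870 × 10^-3 mol, y = 2.038 × 10^-3 mol
mass of NaOH = 1.870 × 10^-3 × 40.00 = 0.07480 g
% NaOH = 0.07480 / 0.2908 × 100 = 25.72 %

25.72 %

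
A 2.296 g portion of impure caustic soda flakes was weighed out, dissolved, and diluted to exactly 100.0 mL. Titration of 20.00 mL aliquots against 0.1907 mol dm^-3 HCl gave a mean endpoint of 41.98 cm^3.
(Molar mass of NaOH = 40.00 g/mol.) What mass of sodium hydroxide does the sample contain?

1.601 g

NaOH + HCl → NaCl + H2O
n(HCl) per titration = 0.04198 × 0.1907 = 8.006 × 10^-3 mol
n(NaOH) in each aliquot = 8.006 × 10^-3 mol (1:1 ratio)
n(NaOH) in the whole flask = 8.006 × 10^-3 × 100.0/20.00 = 0.04003 mol
mass of NaOH = 0.04003 × 40.00 = 1.601 g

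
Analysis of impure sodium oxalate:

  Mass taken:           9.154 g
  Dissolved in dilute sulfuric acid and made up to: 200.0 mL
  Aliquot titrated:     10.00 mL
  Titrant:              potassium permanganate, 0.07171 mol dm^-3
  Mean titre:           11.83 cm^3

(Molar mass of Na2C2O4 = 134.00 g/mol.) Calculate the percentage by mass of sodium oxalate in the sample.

2 MnO4^- + 5 C2O4^2- + 16 H^+ → 2 Mn^2+ + 10 CO2 + 8 H2O
n(KMnO4) per titration = 0.01183 × 0.07171 = 8.483 × 10^-4 mol
From the 5:2 ratio, n(Na2C2O4) in each aliquot = 5/2 × 8.483 × 10^-4 = 2.121 × 10^-3 mol
n(Na2C2O4) in the whole flask = 2.121 × 10^-3 × 200.0/10.00 = 0.04242 mol
mass of Na2C2O4 = 0.04242 × 134.00 = 5.684 g
% Na2C2O4 = 5.684 / 9.154 × 100 = 62.09 %

62.09 %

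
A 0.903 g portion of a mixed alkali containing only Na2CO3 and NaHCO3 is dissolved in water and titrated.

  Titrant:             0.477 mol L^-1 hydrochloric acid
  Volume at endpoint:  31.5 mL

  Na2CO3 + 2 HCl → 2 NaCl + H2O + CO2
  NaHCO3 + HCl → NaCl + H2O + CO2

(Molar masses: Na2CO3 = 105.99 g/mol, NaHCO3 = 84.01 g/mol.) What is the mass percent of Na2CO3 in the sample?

68.0 %

n(HCl) = 0.0315 × 0.477 = 0.0150 mol
Let x = n(Na2CO3), y = n(NaHCO3).
Titrant: 2x + 1y = 0.0150;  mass: 105.99x + 84.01y = 0.903
Solving, x = 5.79 × 10^-3 mol, y = 3.44 × 10^-3 mol
mass of Na2CO3 = 5.79 × 10^-3 × 105.99 = 0.614 g
% Na2CO3 = 0.614 / 0.903 × 100 = 68.0 %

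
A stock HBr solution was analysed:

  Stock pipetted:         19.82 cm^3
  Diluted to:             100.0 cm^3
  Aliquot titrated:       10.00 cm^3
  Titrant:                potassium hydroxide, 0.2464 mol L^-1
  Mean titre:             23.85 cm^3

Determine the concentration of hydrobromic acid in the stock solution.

2.965 mol/L

HBr + KOH → KBr + H2O
n(KOH) = 0.02385 × 0.2464 = 5.877 × 10^-3 mol
n(HBr) in the aliquot = 5.877 × 10^-3 mol (1:1 ratio)
[HBr]_dilute = 5.877 × 10^-3 / 0.01000 = 0.5877 mol/L
Dilution factor = 100.0 / 19.82 = 5.045
[HBr]_stock = 0.5877 × 5.045 = 2.965 mol/L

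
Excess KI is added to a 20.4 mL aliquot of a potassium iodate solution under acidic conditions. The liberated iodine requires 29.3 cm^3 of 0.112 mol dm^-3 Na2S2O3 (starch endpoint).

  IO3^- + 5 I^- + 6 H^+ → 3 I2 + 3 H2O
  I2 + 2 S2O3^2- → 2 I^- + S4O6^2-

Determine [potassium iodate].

0.0268 mol/L

n(S2O3^2-) = 0.0293 × 0.112 = 3.28 × 10^-3 mol
n(I2) = n(S2O3^2-)/2 = 1.64 × 10^-3 mol
From the 1:3 ratio, n(IO3^-) in the aliquot = 1/3 × 1.64 × 10^-3 = 5.47 × 10^-4 mol
[IO3^-] = 5.47 × 10^-4 / 0.0204 = 0.0268 mol/L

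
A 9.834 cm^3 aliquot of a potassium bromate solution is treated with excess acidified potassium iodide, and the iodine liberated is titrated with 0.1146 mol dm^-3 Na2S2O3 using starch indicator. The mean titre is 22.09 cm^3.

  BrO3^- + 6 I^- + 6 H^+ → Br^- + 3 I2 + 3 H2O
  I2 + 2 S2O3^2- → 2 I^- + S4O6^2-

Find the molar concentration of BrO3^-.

n(S2O3^2-) = 0.02209 × 0.1146 = 2.532 × 10^-3 mol
n(I2) = n(S2O3^2-)/2 = 1.266 × 10^-3 mol
From the 1:3 ratio, n(BrO3^-) in the aliquot = 1/3 × 1.266 × 10^-3 = 4.219 × 10^-4 mol
[BrO3^-] = 4.219 × 10^-4 / 0.009834 = 0.04290 mol/L

0.04290 mol/L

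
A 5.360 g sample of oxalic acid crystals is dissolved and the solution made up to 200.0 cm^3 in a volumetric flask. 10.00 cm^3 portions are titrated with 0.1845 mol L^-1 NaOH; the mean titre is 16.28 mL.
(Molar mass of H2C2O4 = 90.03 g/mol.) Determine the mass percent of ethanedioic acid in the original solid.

H2C2O4 + 2 NaOH → Na2C2O4 + 2 H2O
n(NaOH) per titration = 0.01628 × 0.1845 = 3.004 × 10^-3 mol
From the 1:2 ratio, n(H2C2O4) in each aliquot = 1/2 × 3.004 × 10^-3 = 1.502 × 10^-3 mol
n(H2C2O4) in the whole flask = 1.502 × 10^-3 × 200.0/10.00 = 0.03004 mol
mass of H2C2O4 = 0.03004 × 90.03 = 2.704 g
% H2C2O4 = 2.704 / 5.360 × 100 = 50.45 %

50.45 %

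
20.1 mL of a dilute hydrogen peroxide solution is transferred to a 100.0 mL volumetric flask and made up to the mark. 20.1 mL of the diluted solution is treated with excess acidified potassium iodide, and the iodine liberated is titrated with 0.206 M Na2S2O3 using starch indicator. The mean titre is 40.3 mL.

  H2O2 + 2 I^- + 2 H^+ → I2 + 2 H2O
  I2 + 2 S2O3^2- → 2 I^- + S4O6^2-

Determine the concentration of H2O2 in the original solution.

n(S2O3^2-) = 0.0403 × 0.206 = 8.30 × 10^-3 mol
n(I2) = n(S2O3^2-)/2 = 4.15 × 10^-3 mol
n(H2O2) in the aliquot = 4.15 × 10^-3 mol (1:1 ratio)
[H2O2]_dilute = 4.15 × 10^-3 / 0.0201 = 0.207 mol/L
[H2O2]_original = 0.207 × 100.0/20.1 = 1.03 mol/L

1.03 M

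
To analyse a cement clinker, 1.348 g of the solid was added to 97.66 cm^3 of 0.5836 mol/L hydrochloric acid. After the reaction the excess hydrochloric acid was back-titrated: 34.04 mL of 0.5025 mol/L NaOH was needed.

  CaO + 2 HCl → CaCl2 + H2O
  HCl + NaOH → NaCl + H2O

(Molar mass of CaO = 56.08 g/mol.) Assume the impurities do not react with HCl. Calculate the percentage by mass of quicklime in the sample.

n(HCl) added = 0.09766 × 0.5836 = 0.05699 mol
n(NaOH) used in back-titration = 0.03404 × 0.5025 = 0.01711 mol
n(HCl) left over = 0.01711 mol (1:1 ratio)
n(HCl) consumed by analyte = 0.05699 − 0.01711 = 0.03989 mol
From the 1:2 ratio, n(CaO) = 1/2 × 0.03989 = 0.01994 mol
mass of CaO = 0.01994 × 56.08 = 1.118 g
% CaO = 1.118 / 1.348 × 100 = 82.97 %

82.97 %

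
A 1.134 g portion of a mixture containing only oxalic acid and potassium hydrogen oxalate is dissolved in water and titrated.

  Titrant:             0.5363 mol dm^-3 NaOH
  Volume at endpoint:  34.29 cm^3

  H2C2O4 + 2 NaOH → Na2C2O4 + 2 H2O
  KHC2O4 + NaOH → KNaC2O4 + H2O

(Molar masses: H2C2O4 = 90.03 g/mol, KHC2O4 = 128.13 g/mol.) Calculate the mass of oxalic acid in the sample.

n(NaOH) = 0.03429 × 0.5363 = 0.01839 mol
Let x = n(H2C2O4), y = n(KHC2O4).
Titrant: 2x + 1y = 0.01839;  mass: 90.03x + 128.13y = 1.134
Solving, x = 7.353 × 10^-3 mol, y = 3.684 × 10^-3 mol
mass of H2C2O4 = 7.353 × 10^-3 × 90.03 = 0.6620 g

0.6620 g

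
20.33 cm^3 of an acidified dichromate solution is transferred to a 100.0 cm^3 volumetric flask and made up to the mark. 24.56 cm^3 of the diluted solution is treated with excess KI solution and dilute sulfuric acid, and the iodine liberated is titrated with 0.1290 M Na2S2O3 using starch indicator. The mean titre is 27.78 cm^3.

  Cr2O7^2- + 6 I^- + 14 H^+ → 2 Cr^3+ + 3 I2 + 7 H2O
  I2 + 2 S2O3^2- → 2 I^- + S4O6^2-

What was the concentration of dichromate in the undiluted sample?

0.1196 M

n(S2O3^2-) = 0.02778 × 0.1290 = 3.584 × 10^-3 mol
n(I2) = n(S2O3^2-)/2 = 1.792 × 10^-3 mol
From the 1:3 ratio, n(Cr2O7^2-) in the aliquot = 1/3 × 1.792 × 10^-3 = 5.973 × 10^-4 mol
[Cr2O7^2-]_dilute = 5.973 × 10^-4 / 0.02456 = 0.02432 mol/L
[Cr2O7^2-]_original = 0.02432 × 100.0/20.33 = 0.1196 mol/L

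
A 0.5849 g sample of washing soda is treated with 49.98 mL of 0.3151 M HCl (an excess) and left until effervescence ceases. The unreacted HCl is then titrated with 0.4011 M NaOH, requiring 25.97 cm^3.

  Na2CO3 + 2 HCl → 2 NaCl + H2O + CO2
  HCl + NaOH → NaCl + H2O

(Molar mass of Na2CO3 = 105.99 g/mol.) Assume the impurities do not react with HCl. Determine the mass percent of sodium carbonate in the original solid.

48.31 %

n(HCl) added = 0.04998 × 0.3151 = 0.01575 mol
n(NaOH) used in back-titration = 0.02597 × 0.4011 = 0.01042 mol
n(HCl) left over = 0.01042 mol (1:1 ratio)
n(HCl) consumed by analyte = 0.01575 − 0.01042 = 5.332 × 10^-3 mol
From the 1:2 ratio, n(Na2CO3) = 1/2 × 5.332 × 10^-3 = 2.666 × 10^-3 mol
mass of Na2CO3 = 2.666 × 10^-3 × 105.99 = 0.2826 g
% Na2CO3 = 0.2826 / 0.5849 × 100 = 48.31 %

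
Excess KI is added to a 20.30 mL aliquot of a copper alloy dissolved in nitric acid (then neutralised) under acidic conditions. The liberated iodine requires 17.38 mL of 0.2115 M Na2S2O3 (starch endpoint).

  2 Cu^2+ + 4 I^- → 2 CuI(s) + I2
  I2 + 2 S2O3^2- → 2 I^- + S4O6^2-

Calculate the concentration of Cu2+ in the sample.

0.1811 M

n(S2O3^2-) = 0.01738 × 0.2115 = 3.676 × 10^-3 mol
n(I2) = n(S2O3^2-)/2 = 1.838 × 10^-3 mol
From the 2:1 ratio, n(Cu2+) in the aliquot = 2/1 × 1.838 × 10^-3 = 3.676 × 10^-3 mol
[Cu2+] = 3.676 × 10^-3 / 0.02030 = 0.1811 mol/L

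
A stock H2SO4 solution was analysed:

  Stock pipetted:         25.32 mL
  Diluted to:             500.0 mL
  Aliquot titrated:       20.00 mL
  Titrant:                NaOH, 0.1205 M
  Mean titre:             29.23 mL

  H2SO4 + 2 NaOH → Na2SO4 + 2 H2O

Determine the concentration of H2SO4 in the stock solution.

n(NaOH) = 0.02923 × 0.1205 = 3.522 × 10^-3 mol
From the 1:2 ratio, n(H2SO4) in the aliquot = 1/2 × 3.522 × 10^-3 = 1.761 × 10^-3 mol
[H2SO4]_dilute = 1.761 × 10^-3 / 0.02000 = 0.08806 mol/L
Dilution factor = 500.0 / 25.32 = 19.75
[H2SO4]_stock = 0.08806 × 19.75 = 1.739 mol/L

1.739 M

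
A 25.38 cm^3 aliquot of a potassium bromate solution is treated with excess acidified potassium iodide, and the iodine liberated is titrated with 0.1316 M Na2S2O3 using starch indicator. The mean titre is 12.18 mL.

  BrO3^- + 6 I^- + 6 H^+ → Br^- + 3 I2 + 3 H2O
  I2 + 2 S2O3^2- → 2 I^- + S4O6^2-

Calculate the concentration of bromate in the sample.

0.01053 M

n(S2O3^2-) = 0.01218 × 0.1316 = 1.603 × 10^-3 mol
n(I2) = n(S2O3^2-)/2 = 8.014 × 10^-4 mol
From the 1:3 ratio, n(BrO3^-) in the aliquot = 1/3 × 8.014 × 10^-4 = 2.671 × 10^-4 mol
[BrO3^-] = 2.671 × 10^-4 / 0.02538 = 0.01053 mol/L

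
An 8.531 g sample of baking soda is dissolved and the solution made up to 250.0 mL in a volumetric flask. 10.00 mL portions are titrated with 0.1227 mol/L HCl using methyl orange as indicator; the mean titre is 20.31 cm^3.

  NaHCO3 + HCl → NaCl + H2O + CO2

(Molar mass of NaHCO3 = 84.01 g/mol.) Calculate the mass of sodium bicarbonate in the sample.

n(HCl) per titration = 0.02031 × 0.1227 = 2.492 × 10^-3 mol
n(NaHCO3) in each aliquot = 2.492 × 10^-3 mol (1:1 ratio)
n(NaHCO3) in the whole flask = 2.492 × 10^-3 × 250.0/10.00 = 0.06230 mol
mass of NaHCO3 = 0.06230 × 84.01 = 5.234 g

5.234 g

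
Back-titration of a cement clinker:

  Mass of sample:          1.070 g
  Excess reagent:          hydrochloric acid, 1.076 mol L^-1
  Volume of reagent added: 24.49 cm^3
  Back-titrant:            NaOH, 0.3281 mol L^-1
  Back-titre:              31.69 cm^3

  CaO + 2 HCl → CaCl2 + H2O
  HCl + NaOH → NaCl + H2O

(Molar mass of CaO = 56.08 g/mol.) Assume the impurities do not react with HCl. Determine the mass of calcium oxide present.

n(HCl) added = 0.02449 × 1.076 = 0.02635 mol
n(NaOH) used in back-titration = 0.03169 × 0.3281 = 0.01040 mol
n(HCl) left over = 0.01040 mol (1:1 ratio)
n(HCl) consumed by analyte = 0.02635 − 0.01040 = 0.01595 mol
From the 1:2 ratio, n(CaO) = 1/2 × 0.01595 = 7.977 × 10^-3 mol
mass of CaO = 7.977 × 10^-3 × 56.08 = 0.4473 g

0.4473 g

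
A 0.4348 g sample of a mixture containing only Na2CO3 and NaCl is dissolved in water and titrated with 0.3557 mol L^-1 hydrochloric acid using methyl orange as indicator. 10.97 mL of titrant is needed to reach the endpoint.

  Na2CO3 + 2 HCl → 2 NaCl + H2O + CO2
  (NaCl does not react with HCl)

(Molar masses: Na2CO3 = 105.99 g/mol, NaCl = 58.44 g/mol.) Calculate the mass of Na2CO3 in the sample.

n(HCl) = 0.01097 × 0.3557 = 3.902 × 10^-3 mol
Let x = n(Na2CO3), y = n(NaCl).
Titrant: 2x = 3.902 × 10^-3;  mass: 105.99x + 58.44y = 0.4348
Solving, x = 1.951 × 10^-3 mol, y = 3.902 × 10^-3 mol
mass of Na2CO3 = 1.951 × 10^-3 × 105.99 = 0.2068 g

0.2068 g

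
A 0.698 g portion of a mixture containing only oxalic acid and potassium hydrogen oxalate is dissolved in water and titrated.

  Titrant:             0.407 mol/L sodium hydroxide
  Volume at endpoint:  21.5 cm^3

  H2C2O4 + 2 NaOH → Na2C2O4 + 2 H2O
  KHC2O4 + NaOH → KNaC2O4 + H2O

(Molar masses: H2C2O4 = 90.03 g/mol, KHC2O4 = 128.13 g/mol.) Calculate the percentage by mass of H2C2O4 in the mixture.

32.8 %

n(NaOH) = 0.0215 × 0.407 = 8.75 × 10^-3 mol
Let x = n(H2C2O4), y = n(KHC2O4).
Titrant: 2x + 1y = 8.75 × 10^-3;  mass: 90.03x + 128.13y = 0.698
Solving, x = 2.55 × 10^-3 mol, y = 3.66 × 10^-3 mol
mass of H2C2O4 = 2.55 × 10^-3 × 90.03 = 0.229 g
% H2C2O4 = 0.229 / 0.698 × 100 = 32.8 %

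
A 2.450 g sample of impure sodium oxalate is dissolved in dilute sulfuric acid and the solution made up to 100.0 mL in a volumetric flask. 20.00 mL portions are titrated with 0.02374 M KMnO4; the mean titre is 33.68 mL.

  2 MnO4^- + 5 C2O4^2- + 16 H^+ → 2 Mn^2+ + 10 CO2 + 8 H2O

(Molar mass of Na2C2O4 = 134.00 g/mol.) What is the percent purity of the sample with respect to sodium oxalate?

54.66 %

n(KMnO4) per titration = 0.03368 × 0.02374 = 7.996 × 10^-4 mol
From the 5:2 ratio, n(Na2C2O4) in each aliquot = 5/2 × 7.996 × 10^-4 = 1.999 × 10^-3 mol
n(Na2C2O4) in the whole flask = 1.999 × 10^-3 × 100.0/20.00 = 9.995 × 10^-3 mol
mass of Na2C2O4 = 9.995 × 10^-3 × 134.00 = 1.339 g
% Na2C2O4 = 1.339 / 2.450 × 100 = 54.66 %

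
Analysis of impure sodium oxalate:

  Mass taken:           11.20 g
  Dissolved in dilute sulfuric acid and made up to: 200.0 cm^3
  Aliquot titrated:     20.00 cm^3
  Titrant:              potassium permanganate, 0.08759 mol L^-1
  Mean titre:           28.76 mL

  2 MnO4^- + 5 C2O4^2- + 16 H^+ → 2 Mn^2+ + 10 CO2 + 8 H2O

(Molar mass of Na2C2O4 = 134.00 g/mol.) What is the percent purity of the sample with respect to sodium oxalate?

n(KMnO4) per titration = 0.02876 × 0.08759 = 2.519 × 10^-3 mol
From the 5:2 ratio, n(Na2C2O4) in each aliquot = 5/2 × 2.519 × 10^-3 = 6.298 × 10^-3 mol
n(Na2C2O4) in the whole flask = 6.298 × 10^-3 × 200.0/20.00 = 0.06298 mol
mass of Na2C2O4 = 0.06298 × 134.00 = 8.439 g
% Na2C2O4 = 8.439 / 11.20 × 100 = 75.35 %

75.35 %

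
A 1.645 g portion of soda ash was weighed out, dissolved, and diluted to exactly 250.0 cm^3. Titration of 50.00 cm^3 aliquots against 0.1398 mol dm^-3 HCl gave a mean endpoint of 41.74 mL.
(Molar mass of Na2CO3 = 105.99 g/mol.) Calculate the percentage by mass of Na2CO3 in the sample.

Na2CO3 + 2 HCl → 2 NaCl + H2O + CO2
n(HCl) per titration = 0.04174 × 0.1398 = 5.835 × 10^-3 mol
From the 1:2 ratio, n(Na2CO3) in each aliquot = 1/2 × 5.835 × 10^-3 = 2.918 × 10^-3 mol
n(Na2CO3) in the whole flask = 2.918 × 10^-3 × 250.0/50.00 = 0.01459 mol
mass of Na2CO3 = 0.01459 × 105.99 = 1.546 g
% Na2CO3 = 1.546 / 1.645 × 100 = 93.99 %

93.99 %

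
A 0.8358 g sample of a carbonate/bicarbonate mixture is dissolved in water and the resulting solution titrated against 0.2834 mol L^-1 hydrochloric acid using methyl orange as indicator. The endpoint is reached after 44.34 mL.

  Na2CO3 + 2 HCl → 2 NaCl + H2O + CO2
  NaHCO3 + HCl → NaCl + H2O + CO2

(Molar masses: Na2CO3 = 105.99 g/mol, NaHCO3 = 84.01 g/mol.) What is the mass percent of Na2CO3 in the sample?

n(HCl) = 0.04434 × 0.2834 = 0.01257 mol
Let x = n(Na2CO3), y = n(NaHCO3).
Titrant: 2x + 1y = 0.01257;  mass: 105.99x + 84.01y = 0.8358
Solving, x = 3.545 × 10^-3 mol, y = 5.477 × 10^-3 mol
mass of Na2CO3 = 3.545 × 10^-3 × 105.99 = 0.3757 g
% Na2CO3 = 0.3757 / 0.8358 × 100 = 44.95 %

44.95 %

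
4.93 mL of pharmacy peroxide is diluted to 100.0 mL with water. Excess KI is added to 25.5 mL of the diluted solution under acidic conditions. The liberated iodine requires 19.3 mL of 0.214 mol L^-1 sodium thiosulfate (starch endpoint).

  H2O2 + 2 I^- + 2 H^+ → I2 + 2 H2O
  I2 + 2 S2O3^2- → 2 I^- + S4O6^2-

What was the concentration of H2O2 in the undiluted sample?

1.64 mol/L

n(S2O3^2-) = 0.0193 × 0.214 = 4.13 × 10^-3 mol
n(I2) = n(S2O3^2-)/2 = 2.07 × 10^-3 mol
n(H2O2) in the aliquot = 2.07 × 10^-3 mol (1:1 ratio)
[H2O2]_dilute = 2.07 × 10^-3 / 0.0255 = 0.0810 mol/L
[H2O2]_original = 0.0810 × 100.0/4.93 = 1.64 mol/L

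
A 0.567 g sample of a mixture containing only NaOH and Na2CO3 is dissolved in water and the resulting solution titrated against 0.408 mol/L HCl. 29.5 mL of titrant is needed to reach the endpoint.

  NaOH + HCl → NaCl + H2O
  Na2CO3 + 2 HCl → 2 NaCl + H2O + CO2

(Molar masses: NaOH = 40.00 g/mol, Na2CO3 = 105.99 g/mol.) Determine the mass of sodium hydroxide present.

n(HCl) = 0.0295 × 0.408 = 0.0120 mol
Let x = n(NaOH), y = n(Na2CO3).
Titrant: 1x + 2y = 0.0120;  mass: 40.00x + 105.99y = 0.567
Solving, x = 5.45 × 10^-3 mol, y = 3.29 × 10^-3 mol
mass of NaOH = 5.45 × 10^-3 × 40.00 = 0.218 g

0.218 g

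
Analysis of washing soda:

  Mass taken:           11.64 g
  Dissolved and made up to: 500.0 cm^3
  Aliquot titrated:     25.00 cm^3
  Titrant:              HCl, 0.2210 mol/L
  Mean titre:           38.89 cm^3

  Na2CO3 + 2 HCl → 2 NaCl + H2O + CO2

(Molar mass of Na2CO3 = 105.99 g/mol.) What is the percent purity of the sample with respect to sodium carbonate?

78.26 %

n(HCl) per titration = 0.03889 × 0.2210 = 8.595 × 10^-3 mol
From the 1:2 ratio, n(Na2CO3) in each aliquot = 1/2 × 8.595 × 10^-3 = 4.297 × 10^-3 mol
n(Na2CO3) in the whole flask = 4.297 × 10^-3 × 500.0/25.00 = 0.08595 mol
mass of Na2CO3 = 0.08595 × 105.99 = 9.110 g
% Na2CO3 = 9.110 / 11.64 × 100 = 78.26 %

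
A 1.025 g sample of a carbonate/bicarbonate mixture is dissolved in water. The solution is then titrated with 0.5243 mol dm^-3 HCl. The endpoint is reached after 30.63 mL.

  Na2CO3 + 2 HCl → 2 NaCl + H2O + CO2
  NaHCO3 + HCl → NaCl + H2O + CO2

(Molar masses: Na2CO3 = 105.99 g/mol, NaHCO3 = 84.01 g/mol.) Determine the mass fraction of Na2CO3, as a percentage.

54.04 %

n(HCl) = 0.03063 × 0.5243 = 0.01606 mol
Let x = n(Na2CO3), y = n(NaHCO3).
Titrant: 2x + 1y = 0.01606;  mass: 105.99x + 84.01y = 1.025
Solving, x = 5.226 × 10^-3 mol, y = 5.608 × 10^-3 mol
mass of Na2CO3 = 5.226 × 10^-3 × 105.99 = 0.5539 g
% Na2CO3 = 0.5539 / 1.025 × 100 = 54.04 %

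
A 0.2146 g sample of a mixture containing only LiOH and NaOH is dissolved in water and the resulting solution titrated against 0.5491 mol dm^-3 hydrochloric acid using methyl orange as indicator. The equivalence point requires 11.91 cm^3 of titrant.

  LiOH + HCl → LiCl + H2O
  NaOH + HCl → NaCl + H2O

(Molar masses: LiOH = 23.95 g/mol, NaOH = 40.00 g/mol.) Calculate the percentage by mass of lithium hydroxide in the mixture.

n(HCl) = 0.01191 × 0.5491 = 6.540 × 10^-3 mol
Let x = n(LiOH), y = n(NaOH).
Titrant: 1x + 1y = 6.540 × 10^-3;  mass: 23.95x + 40.00y = 0.2146
Solving, x = 2.928 × 10^-3 mol, y = 3.612 × 10^-3 mol
mass of LiOH = 2.928 × 10^-3 × 23.95 = 0.07012 g
% LiOH = 0.07012 / 0.2146 × 100 = 32.68 %

32.68 %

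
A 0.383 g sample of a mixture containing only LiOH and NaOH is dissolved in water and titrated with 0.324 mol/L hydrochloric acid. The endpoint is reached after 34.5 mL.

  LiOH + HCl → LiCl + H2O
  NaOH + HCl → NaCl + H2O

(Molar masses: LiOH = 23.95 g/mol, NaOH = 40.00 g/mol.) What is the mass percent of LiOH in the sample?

n(HCl) = 0.0345 × 0.324 = 0.0112 mol
Let x = n(LiOH), y = n(NaOH).
Titrant: 1x + 1y = 0.0112;  mass: 23.95x + 40.00y = 0.383
Solving, x = 4.00 × 10^-3 mol, y = 7.18 × 10^-3 mol
mass of LiOH = 4.00 × 10^-3 × 23.95 = 0.0957 g
% LiOH = 0.0957 / 0.383 × 100 = 25.0 %

25.0 %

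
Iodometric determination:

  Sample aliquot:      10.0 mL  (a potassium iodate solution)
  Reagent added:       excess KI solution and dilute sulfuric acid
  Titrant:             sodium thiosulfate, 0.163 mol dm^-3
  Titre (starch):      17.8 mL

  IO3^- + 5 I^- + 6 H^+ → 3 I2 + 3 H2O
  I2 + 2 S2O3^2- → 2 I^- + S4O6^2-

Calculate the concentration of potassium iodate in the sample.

0.0484 mol/L

n(S2O3^2-) = 0.0178 × 0.163 = 2.90 × 10^-3 mol
n(I2) = n(S2O3^2-)/2 = 1.45 × 10^-3 mol
From the 1:3 ratio, n(IO3^-) in the aliquot = 1/3 × 1.45 × 10^-3 = 4.84 × 10^-4 mol
[IO3^-] = 4.84 × 10^-4 / 0.0100 = 0.0484 mol/L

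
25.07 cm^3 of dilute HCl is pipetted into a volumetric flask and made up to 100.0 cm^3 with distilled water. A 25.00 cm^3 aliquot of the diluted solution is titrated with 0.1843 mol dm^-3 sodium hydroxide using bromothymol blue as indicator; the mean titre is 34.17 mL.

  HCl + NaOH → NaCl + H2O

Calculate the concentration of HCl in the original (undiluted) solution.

n(NaOH) = 0.03417 × 0.1843 = 6.298 × 10^-3 mol
n(HCl) in the aliquot = 6.298 × 10^-3 mol (1:1 ratio)
[HCl]_dilute = 6.298 × 10^-3 / 0.02500 = 0.2519 mol/L
Dilution factor = 100.0 / 25.07 = 3.989
[HCl]_stock = 0.2519 × 3.989 = 1.005 mol/L

1.005 mol/L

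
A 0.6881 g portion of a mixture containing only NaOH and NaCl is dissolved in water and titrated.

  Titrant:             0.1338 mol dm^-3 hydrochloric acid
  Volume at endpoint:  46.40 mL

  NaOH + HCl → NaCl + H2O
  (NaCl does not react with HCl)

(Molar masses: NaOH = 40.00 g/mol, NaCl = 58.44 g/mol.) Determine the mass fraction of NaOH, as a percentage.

n(HCl) = 0.04640 × 0.1338 = 6.208 × 10^-3 mol
Let x = n(NaOH), y = n(NaCl).
Titrant: 1x = 6.208 × 10^-3;  mass: 40.00x + 58.44y = 0.6881
Solving, x = 6.208 × 10^-3 mol, y = 7.525 × 10^-3 mol
mass of NaOH = 6.208 × 10^-3 × 40.00 = 0.2483 g
% NaOH = 0.2483 / 0.6881 × 100 = 36.09 %

36.09 %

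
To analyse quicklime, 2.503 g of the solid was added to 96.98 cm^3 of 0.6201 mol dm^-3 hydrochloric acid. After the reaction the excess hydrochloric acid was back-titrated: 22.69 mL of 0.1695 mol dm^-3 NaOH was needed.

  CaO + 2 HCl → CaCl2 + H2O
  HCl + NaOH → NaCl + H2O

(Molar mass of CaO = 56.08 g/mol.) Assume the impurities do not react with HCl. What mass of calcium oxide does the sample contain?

1.578 g

n(HCl) added = 0.09698 × 0.6201 = 0.06014 mol
n(NaOH) used in back-titration = 0.02269 × 0.1695 = 3.846 × 10^-3 mol
n(HCl) left over = 3.846 × 10^-3 mol (1:1 ratio)
n(HCl) consumed by analyte = 0.06014 − 3.846 × 10^-3 = 0.05629 mol
From the 1:2 ratio, n(CaO) = 1/2 × 0.05629 = 0.02815 mol
mass of CaO = 0.02815 × 56.08 = 1.578 g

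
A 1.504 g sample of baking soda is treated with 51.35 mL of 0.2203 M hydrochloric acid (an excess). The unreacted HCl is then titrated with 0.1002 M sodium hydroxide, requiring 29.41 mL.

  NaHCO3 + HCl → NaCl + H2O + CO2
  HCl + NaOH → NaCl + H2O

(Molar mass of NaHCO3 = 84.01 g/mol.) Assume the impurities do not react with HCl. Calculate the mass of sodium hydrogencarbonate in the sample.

n(HCl) added = 0.05135 × 0.2203 = 0.01131 mol
n(NaOH) used in back-titration = 0.02941 × 0.1002 = 2.947 × 10^-3 mol
n(HCl) left over = 2.947 × 10^-3 mol (1:1 ratio)
n(HCl) consumed by analyte = 0.01131 − 2.947 × 10^-3 = 8.366 × 10^-3 mol
n(NaHCO3) = 8.366 × 10^-3 mol (1:1 ratio)
mass of NaHCO3 = 8.366 × 10^-3 × 84.01 = 0.7028 g

0.7028 g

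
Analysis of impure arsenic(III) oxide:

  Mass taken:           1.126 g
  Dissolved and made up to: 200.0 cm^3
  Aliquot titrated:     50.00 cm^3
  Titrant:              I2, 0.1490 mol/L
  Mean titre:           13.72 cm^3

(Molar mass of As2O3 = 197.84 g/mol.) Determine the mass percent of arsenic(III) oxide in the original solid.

71.84 %

As2O3 + 2 I2 + 2 H2O → As2O5 + 4 HI
n(I2) per titration = 0.01372 × 0.1490 = 2.044 × 10^-3 mol
From the 1:2 ratio, n(As2O3) in each aliquot = 1/2 × 2.044 × 10^-3 = 1.022 × 10^-3 mol
n(As2O3) in the whole flask = 1.022 × 10^-3 × 200.0/50.00 = 4.089 × 10^-3 mol
mass of As2O3 = 4.089 × 10^-3 × 197.84 = 0.8089 g
% As2O3 = 0.8089 / 1.126 × 100 = 71.84 %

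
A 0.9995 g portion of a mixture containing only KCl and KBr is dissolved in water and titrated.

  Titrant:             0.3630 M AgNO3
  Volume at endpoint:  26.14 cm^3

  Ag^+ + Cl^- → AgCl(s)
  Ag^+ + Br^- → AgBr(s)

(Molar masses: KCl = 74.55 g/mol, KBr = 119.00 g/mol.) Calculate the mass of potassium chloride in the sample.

n(AgNO3) = 0.02614 × 0.3630 = 9.489 × 10^-3 mol
Let x = n(KCl), y = n(KBr).
Titrant: 1x + 1y = 9.489 × 10^-3;  mass: 74.55x + 119.00y = 0.9995
Solving, x = 2.917 × 10^-3 mol, y = 6.572 × 10^-3 mol
mass of KCl = 2.917 × 10^-3 × 74.55 = 0.2175 g

0.2175 g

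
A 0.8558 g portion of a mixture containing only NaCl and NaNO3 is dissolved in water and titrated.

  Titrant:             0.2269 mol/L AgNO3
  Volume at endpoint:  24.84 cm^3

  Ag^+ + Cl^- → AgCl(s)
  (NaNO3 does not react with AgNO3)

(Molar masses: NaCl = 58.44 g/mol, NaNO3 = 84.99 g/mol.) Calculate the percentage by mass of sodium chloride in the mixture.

n(AgNO3) = 0.02484 × 0.2269 = 5.636 × 10^-3 mol
Let x = n(NaCl), y = n(NaNO3).
Titrant: 1x = 5.636 × 10^-3;  mass: 58.44x + 84.99y = 0.8558
Solving, x = 5.636 × 10^-3 mol, y = 6.194 × 10^-3 mol
mass of NaCl = 5.636 × 10^-3 × 58.44 = 0.3294 g
% NaCl = 0.3294 / 0.8558 × 100 = 38.49 %

38.49 %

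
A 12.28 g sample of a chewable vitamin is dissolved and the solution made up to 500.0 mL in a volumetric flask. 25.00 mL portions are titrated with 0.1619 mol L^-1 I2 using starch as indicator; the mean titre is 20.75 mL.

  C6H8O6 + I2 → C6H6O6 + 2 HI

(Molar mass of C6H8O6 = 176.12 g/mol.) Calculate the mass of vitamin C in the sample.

n(I2) per titration = 0.02075 × 0.1619 = 3.359 × 10^-3 mol
n(C6H8O6) in each aliquot = 3.359 × 10^-3 mol (1:1 ratio)
n(C6H8O6) in the whole flask = 3.359 × 10^-3 × 500.0/25.00 = 0.06719 mol
mass of C6H8O6 = 0.06719 × 176.12 = 11.83 g

11.83 g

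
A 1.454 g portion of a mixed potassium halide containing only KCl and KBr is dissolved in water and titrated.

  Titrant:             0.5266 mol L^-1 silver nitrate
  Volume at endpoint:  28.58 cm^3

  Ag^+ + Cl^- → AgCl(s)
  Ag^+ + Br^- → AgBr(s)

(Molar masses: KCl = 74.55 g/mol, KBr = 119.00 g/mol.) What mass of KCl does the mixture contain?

n(AgNO3) = 0.02858 × 0.5266 = 0.01505 mol
Let x = n(KCl), y = n(KBr).
Titrant: 1x + 1y = 0.01505;  mass: 74.55x + 119.00y = 1.454
Solving, x = 7.581 × 10^-3 mol, y = 7.469 × 10^-3 mol
mass of KCl = 7.581 × 10^-3 × 74.55 = 0.5652 g

0.5652 g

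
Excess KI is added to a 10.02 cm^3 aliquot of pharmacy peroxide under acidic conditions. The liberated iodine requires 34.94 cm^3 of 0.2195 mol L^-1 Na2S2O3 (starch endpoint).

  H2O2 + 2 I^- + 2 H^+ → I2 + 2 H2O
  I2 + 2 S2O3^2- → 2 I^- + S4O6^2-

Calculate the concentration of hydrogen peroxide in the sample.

n(S2O3^2-) = 0.03494 × 0.2195 = 7.669 × 10^-3 mol
n(I2) = n(S2O3^2-)/2 = 3.835 × 10^-3 mol
n(H2O2) in the aliquot = 3.835 × 10^-3 mol (1:1 ratio)
[H2O2] = 3.835 × 10^-3 / 0.01002 = 0.3827 mol/L

0.3827 mol/L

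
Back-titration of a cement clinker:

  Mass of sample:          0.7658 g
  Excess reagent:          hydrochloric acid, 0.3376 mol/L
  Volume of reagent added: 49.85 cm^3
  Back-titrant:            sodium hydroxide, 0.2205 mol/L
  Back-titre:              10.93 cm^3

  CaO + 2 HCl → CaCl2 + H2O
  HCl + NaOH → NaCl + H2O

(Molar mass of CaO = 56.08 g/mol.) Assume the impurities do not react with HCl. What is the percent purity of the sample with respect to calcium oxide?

52.80 %

n(HCl) added = 0.04985 × 0.3376 = 0.01683 mol
n(NaOH) used in back-titration = 0.01093 × 0.2205 = 2.410 × 10^-3 mol
n(HCl) left over = 2.410 × 10^-3 mol (1:1 ratio)
n(HCl) consumed by analyte = 0.01683 − 2.410 × 10^-3 = 0.01442 mol
From the 1:2 ratio, n(CaO) = 1/2 × 0.01442 = 7.210 × 10^-3 mol
mass of CaO = 7.210 × 10^-3 × 56.08 = 0.4043 g
% CaO = 0.4043 / 0.7658 × 100 = 52.80 %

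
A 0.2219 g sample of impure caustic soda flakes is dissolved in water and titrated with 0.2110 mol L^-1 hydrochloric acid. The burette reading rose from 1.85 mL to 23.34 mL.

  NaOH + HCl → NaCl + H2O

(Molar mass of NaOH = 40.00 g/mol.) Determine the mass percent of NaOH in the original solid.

n(HCl) = 0.02149 L × 0.2110 mol/L = 4.534 × 10^-3 mol
n(NaOH) = 4.534 × 10^-3 mol (1:1 ratio)
mass of NaOH = 4.534 × 10^-3 × 40.00 g/mol = 0.1814 g
% NaOH = 0.1814 / 0.2219 × 100 = 81.74 %

81.74 %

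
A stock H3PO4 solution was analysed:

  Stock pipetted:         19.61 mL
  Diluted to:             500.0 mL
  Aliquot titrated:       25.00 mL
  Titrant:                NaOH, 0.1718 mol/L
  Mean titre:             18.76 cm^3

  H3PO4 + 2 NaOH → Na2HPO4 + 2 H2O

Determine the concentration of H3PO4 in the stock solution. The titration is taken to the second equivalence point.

n(NaOH) = 0.01876 × 0.1718 = 3.223 × 10^-3 mol
From the 1:2 ratio, n(H3PO4) in the aliquot = 1/2 × 3.223 × 10^-3 = 1.611 × 10^-3 mol
[H3PO4]_dilute = 1.611 × 10^-3 / 0.02500 = 0.06446 mol/L
Dilution factor = 500.0 / 19.61 = 25.50
[H3PO4]_stock = 0.06446 × 25.50 = 1.644 mol/L

1.644 mol/L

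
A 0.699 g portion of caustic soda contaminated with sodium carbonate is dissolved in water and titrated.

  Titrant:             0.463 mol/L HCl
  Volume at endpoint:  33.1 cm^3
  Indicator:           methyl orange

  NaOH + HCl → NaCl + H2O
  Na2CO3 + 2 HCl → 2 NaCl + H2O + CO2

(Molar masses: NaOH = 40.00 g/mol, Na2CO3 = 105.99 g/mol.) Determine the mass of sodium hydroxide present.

n(HCl) = 0.0331 × 0.463 = 0.0153 mol
Let x = n(NaOH), y = n(Na2CO3).
Titrant: 1x + 2y = 0.0153;  mass: 40.00x + 105.99y = 0.699
Solving, x = 8.71 × 10^-3 mol, y = 3.31 × 10^-3 mol
mass of NaOH = 8.71 × 10^-3 × 40.00 = 0.348 g

0.348 g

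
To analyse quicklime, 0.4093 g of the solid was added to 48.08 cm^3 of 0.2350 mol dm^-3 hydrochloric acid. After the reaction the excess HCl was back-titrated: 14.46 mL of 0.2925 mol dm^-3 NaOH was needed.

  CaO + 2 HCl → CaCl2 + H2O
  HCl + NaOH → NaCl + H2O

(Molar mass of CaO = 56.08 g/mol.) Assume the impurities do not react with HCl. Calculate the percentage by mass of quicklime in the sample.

48.43 %

n(HCl) added = 0.04808 × 0.2350 = 0.01130 mol
n(NaOH) used in back-titration = 0.01446 × 0.2925 = 4.230 × 10^-3 mol
n(HCl) left over = 4.230 × 10^-3 mol (1:1 ratio)
n(HCl) consumed by analyte = 0.01130 − 4.230 × 10^-3 = 7.069 × 10^-3 mol
From the 1:2 ratio, n(CaO) = 1/2 × 7.069 × 10^-3 = 3.535 × 10^-3 mol
mass of CaO = 3.535 × 10^-3 × 56.08 = 0.1982 g
% CaO = 0.1982 / 0.4093 × 100 = 48.43 %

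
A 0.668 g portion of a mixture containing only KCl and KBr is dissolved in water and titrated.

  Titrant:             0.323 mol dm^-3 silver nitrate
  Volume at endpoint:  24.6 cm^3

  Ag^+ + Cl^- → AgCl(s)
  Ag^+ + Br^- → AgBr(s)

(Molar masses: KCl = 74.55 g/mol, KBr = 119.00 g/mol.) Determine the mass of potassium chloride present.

0.465 g

n(AgNO3) = 0.0246 × 0.323 = 7.95 × 10^-3 mol
Let x = n(KCl), y = n(KBr).
Titrant: 1x + 1y = 7.95 × 10^-3;  mass: 74.55x + 119.00y = 0.668
Solving, x = 6.24 × 10^-3 mol, y = 1.70 × 10^-3 mol
mass of KCl = 6.24 × 10^-3 × 74.55 = 0.465 g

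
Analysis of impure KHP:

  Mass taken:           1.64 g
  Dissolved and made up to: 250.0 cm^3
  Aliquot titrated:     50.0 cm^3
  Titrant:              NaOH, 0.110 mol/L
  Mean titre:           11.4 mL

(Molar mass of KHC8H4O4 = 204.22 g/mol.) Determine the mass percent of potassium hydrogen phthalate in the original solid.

78.1 %

KHC8H4O4 + NaOH → KNaC8H4O4 + H2O
n(NaOH) per titration = 0.0114 × 0.110 = 1.25 × 10^-3 mol
n(KHC8H4O4) in each aliquot = 1.25 × 10^-3 mol (1:1 ratio)
n(KHC8H4O4) in the whole flask = 1.25 × 10^-3 × 250.0/50.0 = 6.27 × 10^-3 mol
mass of KHC8H4O4 = 6.27 × 10^-3 × 204.22 = 1.28 g
% KHC8H4O4 = 1.28 / 1.64 × 100 = 78.1 %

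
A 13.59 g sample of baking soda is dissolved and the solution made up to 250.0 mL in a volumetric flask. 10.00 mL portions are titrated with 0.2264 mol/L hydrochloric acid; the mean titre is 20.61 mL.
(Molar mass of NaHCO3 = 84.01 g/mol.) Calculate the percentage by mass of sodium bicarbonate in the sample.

NaHCO3 + HCl → NaCl + H2O + CO2
n(HCl) per titration = 0.02061 × 0.2264 = 4.666 × 10^-3 mol
n(NaHCO3) in each aliquot = 4.666 × 10^-3 mol (1:1 ratio)
n(NaHCO3) in the whole flask = 4.666 × 10^-3 × 250.0/10.00 = 0.1167 mol
mass of NaHCO3 = 0.1167 × 84.01 = 9.800 g
% NaHCO3 = 9.800 / 13.59 × 100 = 72.11 %

72.11 %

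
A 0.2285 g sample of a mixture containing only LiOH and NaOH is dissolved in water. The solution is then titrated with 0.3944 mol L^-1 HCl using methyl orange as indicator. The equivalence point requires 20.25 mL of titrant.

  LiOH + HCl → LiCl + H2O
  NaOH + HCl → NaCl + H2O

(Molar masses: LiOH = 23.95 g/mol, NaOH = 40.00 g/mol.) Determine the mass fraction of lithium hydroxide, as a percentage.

n(HCl) = 0.02025 × 0.3944 = 7.987 × 10^-3 mol
Let x = n(LiOH), y = n(NaOH).
Titrant: 1x + 1y = 7.987 × 10^-3;  mass: 23.95x + 40.00y = 0.2285
Solving, x = 5.668 × 10^-3 mol, y = 2.319 × 10^-3 mol
mass of LiOH = 5.668 × 10^-3 × 23.95 = 0.1357 g
% LiOH = 0.1357 / 0.2285 × 100 = 59.40 %

59.40 %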